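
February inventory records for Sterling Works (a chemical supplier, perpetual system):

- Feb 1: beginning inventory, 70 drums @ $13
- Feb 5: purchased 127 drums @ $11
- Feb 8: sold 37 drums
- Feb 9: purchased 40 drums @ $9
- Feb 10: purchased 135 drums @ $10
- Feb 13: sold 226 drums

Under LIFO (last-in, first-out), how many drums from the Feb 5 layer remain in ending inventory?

39

Feb 8, 37 sold [LIFO — newest first]: 37 @ $11 = $407
Feb 13, 226 sold [LIFO — newest first]: 135 @ $10 + 40 @ $9 + 51 @ $11 = $2,271
Total COGS = $407 + $2,271 = $2,678
Ending inventory: 70 @ $13 + 39 @ $11 = $1,339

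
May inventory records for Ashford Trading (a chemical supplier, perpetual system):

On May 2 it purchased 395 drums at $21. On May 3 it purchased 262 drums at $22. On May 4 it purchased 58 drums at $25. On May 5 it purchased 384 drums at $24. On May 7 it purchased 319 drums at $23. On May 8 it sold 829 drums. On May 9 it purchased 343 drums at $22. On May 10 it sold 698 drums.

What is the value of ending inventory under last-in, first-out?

Ending inventory = $4,914

May 8, 829 sold [LIFO — newest first]: 319 @ $23 + 384 @ $24 + 58 @ $25 + 68 @ $22 = $19,499
May 10, 698 sold [LIFO — newest first]: 343 @ $22 + 194 @ $22 + 161 @ $21 = $15,195
Total COGS = $19,499 + $15,195 = $34,694
Ending inventory: 234 @ $21 = $4,914
Check: goods available $39,608 = COGS $34,694 + ending $4,914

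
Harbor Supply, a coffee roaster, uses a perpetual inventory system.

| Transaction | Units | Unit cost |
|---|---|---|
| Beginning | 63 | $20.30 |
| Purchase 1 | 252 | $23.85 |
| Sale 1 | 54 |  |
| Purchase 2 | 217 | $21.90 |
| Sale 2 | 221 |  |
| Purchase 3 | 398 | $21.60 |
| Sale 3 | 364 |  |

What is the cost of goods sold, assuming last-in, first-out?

COGS = $13,998.00

Sale 1 (54) [LIFO — newest first]: 54 @ $23.85 = $1,287.90
Sale 2 (221) [LIFO — newest first]: 217 @ $21.90 + 4 @ $23.85 = $4,847.70
Sale 3 (364) [LIFO — newest first]: 364 @ $21.60 = $7,862.40
Total COGS = $1,287.90 + $4,847.70 + $7,862.40 = $13,998.00
Ending inventory: 63 @ $20.30 + 194 @ $23.85 + 34 @ $21.60 = $6,640.20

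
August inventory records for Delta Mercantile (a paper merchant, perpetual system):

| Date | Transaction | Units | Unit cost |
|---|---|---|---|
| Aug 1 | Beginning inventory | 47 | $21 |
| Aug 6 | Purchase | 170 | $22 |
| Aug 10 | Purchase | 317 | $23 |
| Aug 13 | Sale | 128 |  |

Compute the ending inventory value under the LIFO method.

Aug 13, 128 sold [LIFO — newest first]: 128 @ $23 = $2,944
Ending inventory: 47 @ $21 + 170 @ $22 + 189 @ $23 = $9,074
Check: goods available $12,018 = COGS $2,944 + ending $9,074

Ending inventory = $9,074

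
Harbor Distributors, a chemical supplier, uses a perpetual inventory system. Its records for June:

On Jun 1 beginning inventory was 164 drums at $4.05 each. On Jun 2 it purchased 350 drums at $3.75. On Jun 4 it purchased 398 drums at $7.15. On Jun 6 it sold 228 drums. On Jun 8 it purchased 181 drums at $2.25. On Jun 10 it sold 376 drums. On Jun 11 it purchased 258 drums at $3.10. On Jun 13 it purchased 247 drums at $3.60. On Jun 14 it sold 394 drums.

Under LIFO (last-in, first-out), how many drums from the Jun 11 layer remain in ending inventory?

Jun 6, 228 sold [LIFO — newest first]: 228 @ $7.15 = $1,630.20
Jun 10, 376 sold [LIFO — newest first]: 181 @ $2.25 + 170 @ $7.15 + 25 @ $3.75 = $1,716.50
Jun 14, 394 sold [LIFO — newest first]: 247 @ $3.60 + 147 @ $3.10 = $1,344.90
Total COGS = $1,630.20 + $1,716.50 + $1,344.90 = $4,691.60
Ending inventory: 164 @ $4.05 + 325 @ $3.75 + 111 @ $3.10 = $2,227.05

111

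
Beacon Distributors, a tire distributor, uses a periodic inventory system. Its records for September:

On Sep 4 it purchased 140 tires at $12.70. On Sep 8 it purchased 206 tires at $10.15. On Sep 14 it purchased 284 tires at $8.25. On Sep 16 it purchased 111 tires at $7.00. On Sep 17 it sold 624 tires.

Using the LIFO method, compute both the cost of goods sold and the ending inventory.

COGS = $5,503.00; ending inventory = $1,485.90

Sep 17, 624 sold [LIFO — newest first]: 111 @ $7.00 + 284 @ $8.25 + 206 @ $10.15 + 23 @ $12.70 = $5,503.00
Ending inventory: 117 @ $12.70 = $1,485.90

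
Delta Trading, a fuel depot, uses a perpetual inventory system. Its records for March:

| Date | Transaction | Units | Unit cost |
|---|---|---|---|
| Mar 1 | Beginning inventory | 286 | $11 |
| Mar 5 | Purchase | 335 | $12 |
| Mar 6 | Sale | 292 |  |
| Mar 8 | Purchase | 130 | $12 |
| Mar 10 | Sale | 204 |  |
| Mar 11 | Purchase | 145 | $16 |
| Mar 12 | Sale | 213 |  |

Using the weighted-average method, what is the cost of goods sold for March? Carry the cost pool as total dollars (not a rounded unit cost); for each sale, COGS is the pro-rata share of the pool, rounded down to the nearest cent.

After Mar 1: 286 on hand, pool $3,146.00 (≈ $11.0000 each)
After Mar 5: 621 on hand, pool $7,166.00 (≈ $11.5395 each)
Mar 6, sell 292: 292/621 × $7,166.00 → $3,369.52
After Mar 8: 459 on hand, pool $5,356.48 (≈ $11.6699 each)
Mar 10, sell 204: 204/459 × $5,356.48 → $2,380.65
After Mar 11: 400 on hand, pool $5,295.83 (≈ $13.2396 each)
Mar 12, sell 213: 213/400 × $5,295.83 → $2,820.02
Total COGS = $3,369.52 + $2,380.65 + $2,820.02 = $8,570.19
Ending inventory (cost pool remaining) = $2,475.81

COGS = $8,570.19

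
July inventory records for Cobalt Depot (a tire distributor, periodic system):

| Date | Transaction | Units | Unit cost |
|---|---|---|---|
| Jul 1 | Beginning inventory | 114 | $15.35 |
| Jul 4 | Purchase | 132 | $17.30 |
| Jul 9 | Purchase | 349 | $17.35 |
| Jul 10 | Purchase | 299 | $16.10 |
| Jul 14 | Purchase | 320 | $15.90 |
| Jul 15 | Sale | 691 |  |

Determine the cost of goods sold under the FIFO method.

COGS = $11,634.25

Jul 15, 691 sold [FIFO — oldest first]: 114 @ $15.35 + 132 @ $17.30 + 349 @ $17.35 + 96 @ $16.10 = $11,634.25
Ending inventory: 203 @ $16.10 + 320 @ $15.90 = $8,356.30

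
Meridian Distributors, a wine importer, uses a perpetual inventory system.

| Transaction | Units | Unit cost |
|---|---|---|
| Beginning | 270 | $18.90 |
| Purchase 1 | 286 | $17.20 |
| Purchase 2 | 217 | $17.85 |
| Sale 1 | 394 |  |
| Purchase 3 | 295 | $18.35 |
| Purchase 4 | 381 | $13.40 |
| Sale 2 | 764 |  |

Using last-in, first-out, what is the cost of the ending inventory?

Ending inventory = $5,464.20

Sale 1 (394) [LIFO — newest first]: 217 @ $17.85 + 177 @ $17.20 = $6,917.85
Sale 2 (764) [LIFO — newest first]: 381 @ $13.40 + 295 @ $18.35 + 88 @ $17.20 = $12,032.25
Total COGS = $6,917.85 + $12,032.25 = $18,950.10
Ending inventory: 270 @ $18.90 + 21 @ $17.20 = $5,464.20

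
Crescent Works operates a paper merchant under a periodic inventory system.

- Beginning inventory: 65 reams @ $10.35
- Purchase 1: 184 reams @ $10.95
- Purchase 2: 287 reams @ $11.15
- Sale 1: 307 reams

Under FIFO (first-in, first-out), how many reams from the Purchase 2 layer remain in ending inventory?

Sale 1 (307) [FIFO — oldest first]: 65 @ $10.35 + 184 @ $10.95 + 58 @ $11.15 = $3,334.25
Ending inventory: 229 @ $11.15 = $2,553.35

229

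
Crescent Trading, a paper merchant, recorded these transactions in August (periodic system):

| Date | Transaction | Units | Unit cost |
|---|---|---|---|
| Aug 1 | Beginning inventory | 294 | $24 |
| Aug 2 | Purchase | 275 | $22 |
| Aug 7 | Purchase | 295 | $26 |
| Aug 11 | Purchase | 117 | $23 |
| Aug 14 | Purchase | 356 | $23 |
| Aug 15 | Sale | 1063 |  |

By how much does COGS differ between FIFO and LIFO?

$274

FIFO COGS: 294 @ $24 + 275 @ $22 + 295 @ $26 + 117 @ $23 + 82 @ $23 = $25,353
LIFO COGS: 356 @ $23 + 117 @ $23 + 295 @ $26 + 275 @ $22 + 20 @ $24 = $25,079
Difference = |$25,353 − $25,079| = $274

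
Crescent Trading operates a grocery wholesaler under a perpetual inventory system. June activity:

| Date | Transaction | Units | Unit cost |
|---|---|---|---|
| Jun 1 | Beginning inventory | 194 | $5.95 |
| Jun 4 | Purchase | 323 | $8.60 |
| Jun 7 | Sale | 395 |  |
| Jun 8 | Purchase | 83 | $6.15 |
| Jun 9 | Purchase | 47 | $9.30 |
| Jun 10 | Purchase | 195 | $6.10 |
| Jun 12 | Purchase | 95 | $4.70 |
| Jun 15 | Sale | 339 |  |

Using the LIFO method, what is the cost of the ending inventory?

Ending inventory = $1,224.05

Jun 7, 395 sold [LIFO — newest first]: 323 @ $8.60 + 72 @ $5.95 = $3,206.20
Jun 15, 339 sold [LIFO — newest first]: 95 @ $4.70 + 195 @ $6.10 + 47 @ $9.30 + 2 @ $6.15 = $2,085.40
Total COGS = $3,206.20 + $2,085.40 = $5,291.60
Ending inventory: 122 @ $5.95 + 81 @ $6.15 = $1,224.05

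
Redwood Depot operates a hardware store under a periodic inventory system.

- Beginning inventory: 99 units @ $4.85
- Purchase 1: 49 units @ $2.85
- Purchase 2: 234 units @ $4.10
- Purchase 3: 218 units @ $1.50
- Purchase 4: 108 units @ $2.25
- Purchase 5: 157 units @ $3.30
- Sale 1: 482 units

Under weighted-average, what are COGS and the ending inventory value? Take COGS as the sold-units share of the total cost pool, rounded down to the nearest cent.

COGS = $1,486.28; ending inventory = $1,181.02

Sale 1, sell 482: 482/865 × $2,667.30 → $1,486.28
Ending inventory (cost pool remaining) = $1,181.02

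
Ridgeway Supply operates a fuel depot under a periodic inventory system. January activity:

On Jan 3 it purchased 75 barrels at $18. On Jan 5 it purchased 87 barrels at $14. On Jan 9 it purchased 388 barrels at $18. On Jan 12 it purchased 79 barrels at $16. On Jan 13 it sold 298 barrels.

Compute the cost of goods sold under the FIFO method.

COGS = $5,016

Jan 13, 298 sold [FIFO — oldest first]: 75 @ $18 + 87 @ $14 + 136 @ $18 = $5,016
Ending inventory: 252 @ $18 + 79 @ $16 = $5,800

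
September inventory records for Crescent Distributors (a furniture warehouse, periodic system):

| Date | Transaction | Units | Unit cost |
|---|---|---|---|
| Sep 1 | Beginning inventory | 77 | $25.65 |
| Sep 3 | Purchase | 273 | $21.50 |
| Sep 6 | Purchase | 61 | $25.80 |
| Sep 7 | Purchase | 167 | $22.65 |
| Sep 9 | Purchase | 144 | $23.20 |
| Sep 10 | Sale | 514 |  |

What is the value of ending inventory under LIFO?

Sep 10, 514 sold [LIFO — newest first]: 144 @ $23.20 + 167 @ $22.65 + 61 @ $25.80 + 142 @ $21.50 = $11,750.15
Ending inventory: 77 @ $25.65 + 131 @ $21.50 = $4,791.55
Check: goods available $16,541.70 = COGS $11,750.15 + ending $4,791.55

Ending inventory = $4,791.55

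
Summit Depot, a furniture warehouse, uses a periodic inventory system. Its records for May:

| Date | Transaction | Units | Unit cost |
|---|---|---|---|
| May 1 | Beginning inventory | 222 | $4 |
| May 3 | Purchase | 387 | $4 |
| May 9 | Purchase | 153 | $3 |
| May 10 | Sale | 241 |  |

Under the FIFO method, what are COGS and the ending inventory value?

May 10, 241 sold [FIFO — oldest first]: 222 @ $4 + 19 @ $4 = $964
Ending inventory: 368 @ $4 + 153 @ $3 = $1,931

COGS = $964; ending inventory = $1,931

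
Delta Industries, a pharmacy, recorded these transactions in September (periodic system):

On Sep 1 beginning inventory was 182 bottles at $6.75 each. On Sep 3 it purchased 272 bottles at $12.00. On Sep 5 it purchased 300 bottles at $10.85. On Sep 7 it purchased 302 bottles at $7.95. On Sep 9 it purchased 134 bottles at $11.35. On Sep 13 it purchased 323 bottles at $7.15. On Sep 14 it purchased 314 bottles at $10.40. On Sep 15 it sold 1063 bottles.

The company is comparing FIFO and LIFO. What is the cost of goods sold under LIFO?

FIFO COGS: 182 @ $6.75 + 272 @ $12.00 + 300 @ $10.85 + 302 @ $7.95 + 7 @ $11.35 = $10,227.85
LIFO COGS: 314 @ $10.40 + 323 @ $7.15 + 134 @ $11.35 + 292 @ $7.95 = $9,417.35

COGS = $9,417.35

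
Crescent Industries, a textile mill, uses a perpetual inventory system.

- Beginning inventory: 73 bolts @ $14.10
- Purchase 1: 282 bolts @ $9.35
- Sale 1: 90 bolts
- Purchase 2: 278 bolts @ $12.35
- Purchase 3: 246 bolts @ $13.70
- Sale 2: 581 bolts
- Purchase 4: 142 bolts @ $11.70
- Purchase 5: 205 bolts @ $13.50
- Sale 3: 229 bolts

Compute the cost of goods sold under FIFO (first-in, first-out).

COGS = $10,715.20

Sale 1 (90) [FIFO — oldest first]: 73 @ $14.10 + 17 @ $9.35 = $1,188.25
Sale 2 (581) [FIFO — oldest first]: 265 @ $9.35 + 278 @ $12.35 + 38 @ $13.70 = $6,431.65
Sale 3 (229) [FIFO — oldest first]: 208 @ $13.70 + 21 @ $11.70 = $3,095.30
Total COGS = $1,188.25 + $6,431.65 + $3,095.30 = $10,715.20
Ending inventory: 121 @ $11.70 + 205 @ $13.50 = $4,183.20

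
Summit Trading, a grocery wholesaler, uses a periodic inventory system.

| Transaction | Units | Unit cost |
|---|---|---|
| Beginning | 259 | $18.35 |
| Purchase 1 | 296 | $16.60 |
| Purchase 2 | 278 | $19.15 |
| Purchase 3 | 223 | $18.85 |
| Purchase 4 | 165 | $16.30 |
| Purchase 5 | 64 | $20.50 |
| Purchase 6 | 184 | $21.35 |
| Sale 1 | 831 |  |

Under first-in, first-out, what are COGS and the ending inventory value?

Sale 1 (831) [FIFO — oldest first]: 259 @ $18.35 + 296 @ $16.60 + 276 @ $19.15 = $14,951.65
Ending inventory: 2 @ $19.15 + 223 @ $18.85 + 165 @ $16.30 + 64 @ $20.50 + 184 @ $21.35 = $12,171.75
Check: goods available $27,123.40 = COGS $14,951.65 + ending $12,171.75

COGS = $14,951.65; ending inventory = $12,171.75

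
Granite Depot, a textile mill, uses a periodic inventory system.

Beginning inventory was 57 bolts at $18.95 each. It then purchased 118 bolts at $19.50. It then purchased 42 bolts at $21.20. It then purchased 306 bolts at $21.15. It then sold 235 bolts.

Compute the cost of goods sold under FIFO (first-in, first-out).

Sale 1 (235) [FIFO — oldest first]: 57 @ $18.95 + 118 @ $19.50 + 42 @ $21.20 + 18 @ $21.15 = $4,652.25
Ending inventory: 288 @ $21.15 = $6,091.20

COGS = $4,652.25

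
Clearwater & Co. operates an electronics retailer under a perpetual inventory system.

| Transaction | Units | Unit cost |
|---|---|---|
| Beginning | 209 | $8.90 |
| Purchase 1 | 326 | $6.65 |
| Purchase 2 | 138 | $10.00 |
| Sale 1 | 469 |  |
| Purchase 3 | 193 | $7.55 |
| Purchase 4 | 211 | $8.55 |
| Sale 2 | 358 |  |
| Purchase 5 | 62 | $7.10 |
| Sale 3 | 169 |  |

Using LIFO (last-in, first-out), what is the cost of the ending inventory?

Sale 1 (469) [LIFO — newest first]: 138 @ $10.00 + 326 @ $6.65 + 5 @ $8.90 = $3,592.40
Sale 2 (358) [LIFO — newest first]: 211 @ $8.55 + 147 @ $7.55 = $2,913.90
Sale 3 (169) [LIFO — newest first]: 62 @ $7.10 + 46 @ $7.55 + 61 @ $8.90 = $1,330.40
Total COGS = $3,592.40 + $2,913.90 + $1,330.40 = $7,836.70
Ending inventory: 143 @ $8.90 = $1,272.70

Ending inventory = $1,272.70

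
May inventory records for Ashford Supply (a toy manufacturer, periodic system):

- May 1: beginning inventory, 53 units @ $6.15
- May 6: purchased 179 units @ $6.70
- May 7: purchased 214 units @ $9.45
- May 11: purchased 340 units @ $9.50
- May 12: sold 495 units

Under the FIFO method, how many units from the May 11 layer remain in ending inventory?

291

May 12, 495 sold [FIFO — oldest first]: 53 @ $6.15 + 179 @ $6.70 + 214 @ $9.45 + 49 @ $9.50 = $4,013.05
Ending inventory: 291 @ $9.50 = $2,764.50
Check: goods available $6,777.55 = COGS $4,013.05 + ending $2,764.50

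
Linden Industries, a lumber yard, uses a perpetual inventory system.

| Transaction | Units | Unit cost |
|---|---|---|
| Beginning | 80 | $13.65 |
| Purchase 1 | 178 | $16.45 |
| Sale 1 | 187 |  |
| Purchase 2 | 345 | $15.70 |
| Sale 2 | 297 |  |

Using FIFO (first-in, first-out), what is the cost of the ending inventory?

Ending inventory = $1,868.30

Sale 1 (187) [FIFO — oldest first]: 80 @ $13.65 + 107 @ $16.45 = $2,852.15
Sale 2 (297) [FIFO — oldest first]: 71 @ $16.45 + 226 @ $15.70 = $4,716.15
Total COGS = $2,852.15 + $4,716.15 = $7,568.30
Ending inventory: 119 @ $15.70 = $1,868.30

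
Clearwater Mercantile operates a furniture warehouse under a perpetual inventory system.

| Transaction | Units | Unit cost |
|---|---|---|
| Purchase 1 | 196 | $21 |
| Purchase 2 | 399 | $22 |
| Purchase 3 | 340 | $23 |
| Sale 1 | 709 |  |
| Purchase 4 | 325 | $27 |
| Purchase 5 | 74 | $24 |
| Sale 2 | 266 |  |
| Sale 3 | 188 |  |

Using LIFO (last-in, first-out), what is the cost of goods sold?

COGS = $27,674

Sale 1 (709) [LIFO — newest first]: 340 @ $23 + 369 @ $22 = $15,938
Sale 2 (266) [LIFO — newest first]: 74 @ $24 + 192 @ $27 = $6,960
Sale 3 (188) [LIFO — newest first]: 133 @ $27 + 30 @ $22 + 25 @ $21 = $4,776
Total COGS = $15,938 + $6,960 + $4,776 = $27,674
Ending inventory: 171 @ $21 = $3,591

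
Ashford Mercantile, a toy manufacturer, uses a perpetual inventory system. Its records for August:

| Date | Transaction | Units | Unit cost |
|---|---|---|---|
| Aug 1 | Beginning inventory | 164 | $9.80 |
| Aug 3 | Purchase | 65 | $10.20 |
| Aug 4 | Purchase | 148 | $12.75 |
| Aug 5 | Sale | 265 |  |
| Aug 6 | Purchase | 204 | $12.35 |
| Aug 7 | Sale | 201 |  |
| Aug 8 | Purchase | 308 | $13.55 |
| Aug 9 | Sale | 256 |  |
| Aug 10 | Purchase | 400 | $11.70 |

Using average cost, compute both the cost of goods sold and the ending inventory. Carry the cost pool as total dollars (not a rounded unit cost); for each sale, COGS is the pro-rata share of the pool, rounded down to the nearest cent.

COGS = $8,662.91; ending inventory = $6,867.09

After Aug 1: 164 on hand, pool $1,607.20 (≈ $9.8000 each)
After Aug 3: 229 on hand, pool $2,270.20 (≈ $9.9135 each)
After Aug 4: 377 on hand, pool $4,157.20 (≈ $11.0271 each)
Aug 5, sell 265: 265/377 × $4,157.20 → $2,922.16
After Aug 6: 316 on hand, pool $3,754.44 (≈ $11.8811 each)
Aug 7, sell 201: 201/316 × $3,754.44 → $2,388.10
After Aug 8: 423 on hand, pool $5,539.74 (≈ $13.0963 each)
Aug 9, sell 256: 256/423 × $5,539.74 → $3,352.65
After Aug 10: 567 on hand, pool $6,867.09 (≈ $12.1113 each)
Total COGS = $2,922.16 + $2,388.10 + $3,352.65 = $8,662.91
Ending inventory (cost pool remaining) = $6,867.09
Check: goods available $15,530.00 = COGS $8,662.91 + ending $6,867.09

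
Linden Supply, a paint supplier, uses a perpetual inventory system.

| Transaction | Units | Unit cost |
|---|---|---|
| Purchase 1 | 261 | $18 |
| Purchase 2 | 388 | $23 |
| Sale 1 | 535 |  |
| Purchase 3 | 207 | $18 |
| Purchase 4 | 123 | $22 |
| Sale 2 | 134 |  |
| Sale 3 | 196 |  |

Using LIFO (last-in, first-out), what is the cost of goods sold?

COGS = $18,002

Sale 1 (535) [LIFO — newest first]: 388 @ $23 + 147 @ $18 = $11,570
Sale 2 (134) [LIFO — newest first]: 123 @ $22 + 11 @ $18 = $2,904
Sale 3 (196) [LIFO — newest first]: 196 @ $18 = $3,528
Total COGS = $11,570 + $2,904 + $3,528 = $18,002
Ending inventory: 114 @ $18 = $2,052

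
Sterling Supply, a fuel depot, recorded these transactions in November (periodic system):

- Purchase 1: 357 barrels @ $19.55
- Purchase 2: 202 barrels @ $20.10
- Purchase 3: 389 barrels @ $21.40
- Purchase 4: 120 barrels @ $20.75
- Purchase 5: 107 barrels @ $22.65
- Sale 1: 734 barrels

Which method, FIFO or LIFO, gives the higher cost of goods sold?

FIFO COGS: 357 @ $19.55 + 202 @ $20.10 + 175 @ $21.40 = $14,784.55
LIFO COGS: 107 @ $22.65 + 120 @ $20.75 + 389 @ $21.40 + 118 @ $20.10 = $15,609.95

LIFO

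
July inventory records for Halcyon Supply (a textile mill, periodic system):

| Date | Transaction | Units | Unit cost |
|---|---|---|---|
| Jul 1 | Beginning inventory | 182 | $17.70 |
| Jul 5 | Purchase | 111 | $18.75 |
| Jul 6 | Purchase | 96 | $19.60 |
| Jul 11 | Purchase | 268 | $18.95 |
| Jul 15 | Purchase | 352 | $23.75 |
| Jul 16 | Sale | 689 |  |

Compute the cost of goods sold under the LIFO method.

Jul 16, 689 sold [LIFO — newest first]: 352 @ $23.75 + 268 @ $18.95 + 69 @ $19.60 = $14,791.00
Ending inventory: 182 @ $17.70 + 111 @ $18.75 + 27 @ $19.60 = $5,831.85

COGS = $14,791.00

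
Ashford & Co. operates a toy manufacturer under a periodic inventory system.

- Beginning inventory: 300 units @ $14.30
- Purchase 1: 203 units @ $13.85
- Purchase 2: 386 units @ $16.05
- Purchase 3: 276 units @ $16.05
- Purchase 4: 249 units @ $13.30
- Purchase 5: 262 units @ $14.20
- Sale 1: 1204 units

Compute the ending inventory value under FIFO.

Ending inventory = $6,513.40

Sale 1 (1204) [FIFO — oldest first]: 300 @ $14.30 + 203 @ $13.85 + 386 @ $16.05 + 276 @ $16.05 + 39 @ $13.30 = $18,245.35
Ending inventory: 210 @ $13.30 + 262 @ $14.20 = $6,513.40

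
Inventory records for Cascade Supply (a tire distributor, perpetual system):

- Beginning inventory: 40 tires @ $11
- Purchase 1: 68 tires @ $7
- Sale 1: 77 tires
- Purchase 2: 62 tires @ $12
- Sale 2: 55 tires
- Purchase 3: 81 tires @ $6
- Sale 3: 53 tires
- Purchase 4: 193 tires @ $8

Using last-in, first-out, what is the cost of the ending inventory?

Sale 1 (77) [LIFO — newest first]: 68 @ $7 + 9 @ $11 = $575
Sale 2 (55) [LIFO — newest first]: 55 @ $12 = $660
Sale 3 (53) [LIFO — newest first]: 53 @ $6 = $318
Total COGS = $575 + $660 + $318 = $1,553
Ending inventory: 31 @ $11 + 7 @ $12 + 28 @ $6 + 193 @ $8 = $2,137
Check: goods available $3,690 = COGS $1,553 + ending $2,137

Ending inventory = $2,137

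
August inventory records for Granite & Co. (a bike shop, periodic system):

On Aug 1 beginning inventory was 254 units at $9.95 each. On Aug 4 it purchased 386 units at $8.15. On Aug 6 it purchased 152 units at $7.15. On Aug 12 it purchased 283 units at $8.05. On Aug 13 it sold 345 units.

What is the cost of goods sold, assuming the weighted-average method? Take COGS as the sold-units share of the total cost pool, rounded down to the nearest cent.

Aug 13, sell 345: 345/1075 × $9,038.15 → $2,900.61
Ending inventory (cost pool remaining) = $6,137.54
Check: goods available $9,038.15 = COGS $2,900.61 + ending $6,137.54

COGS = $2,900.61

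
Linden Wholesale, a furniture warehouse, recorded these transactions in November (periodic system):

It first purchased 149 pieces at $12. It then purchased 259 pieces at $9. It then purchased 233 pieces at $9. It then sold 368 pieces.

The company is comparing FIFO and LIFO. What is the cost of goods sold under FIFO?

COGS = $3,759

FIFO COGS: 149 @ $12 + 219 @ $9 = $3,759
LIFO COGS: 233 @ $9 + 135 @ $9 = $3,312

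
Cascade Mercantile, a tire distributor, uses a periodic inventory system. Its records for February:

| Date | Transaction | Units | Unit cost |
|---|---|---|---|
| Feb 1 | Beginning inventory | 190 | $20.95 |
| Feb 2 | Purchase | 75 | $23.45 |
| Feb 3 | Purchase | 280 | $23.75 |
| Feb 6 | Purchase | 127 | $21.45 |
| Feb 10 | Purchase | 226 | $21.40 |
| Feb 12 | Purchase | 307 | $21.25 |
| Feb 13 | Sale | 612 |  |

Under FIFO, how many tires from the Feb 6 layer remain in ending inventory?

60

Feb 13, 612 sold [FIFO — oldest first]: 190 @ $20.95 + 75 @ $23.45 + 280 @ $23.75 + 67 @ $21.45 = $13,826.40
Ending inventory: 60 @ $21.45 + 226 @ $21.40 + 307 @ $21.25 = $12,647.15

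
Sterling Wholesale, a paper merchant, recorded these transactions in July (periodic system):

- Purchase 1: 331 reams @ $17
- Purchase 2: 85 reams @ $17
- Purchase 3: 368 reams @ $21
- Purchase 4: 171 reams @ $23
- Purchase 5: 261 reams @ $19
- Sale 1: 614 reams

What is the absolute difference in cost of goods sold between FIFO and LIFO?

FIFO COGS: 331 @ $17 + 85 @ $17 + 198 @ $21 = $11,230
LIFO COGS: 261 @ $19 + 171 @ $23 + 182 @ $21 = $12,714
Difference = |$11,230 − $12,714| = $1,484

$1,484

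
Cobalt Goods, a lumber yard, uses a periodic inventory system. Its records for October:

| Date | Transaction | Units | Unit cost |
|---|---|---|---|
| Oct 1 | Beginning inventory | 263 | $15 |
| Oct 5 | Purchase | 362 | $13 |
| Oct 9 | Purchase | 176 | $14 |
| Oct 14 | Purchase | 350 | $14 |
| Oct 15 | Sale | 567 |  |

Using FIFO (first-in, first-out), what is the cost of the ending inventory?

Ending inventory = $8,118

Oct 15, 567 sold [FIFO — oldest first]: 263 @ $15 + 304 @ $13 = $7,897
Ending inventory: 58 @ $13 + 176 @ $14 + 350 @ $14 = $8,118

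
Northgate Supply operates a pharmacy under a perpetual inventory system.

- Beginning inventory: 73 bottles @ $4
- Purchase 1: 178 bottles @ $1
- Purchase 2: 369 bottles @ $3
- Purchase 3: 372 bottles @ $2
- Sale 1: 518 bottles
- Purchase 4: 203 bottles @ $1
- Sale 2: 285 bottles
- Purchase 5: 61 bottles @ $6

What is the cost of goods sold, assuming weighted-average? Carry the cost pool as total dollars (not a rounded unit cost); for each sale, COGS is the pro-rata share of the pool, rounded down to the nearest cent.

COGS = $1,764.30

After Beginning: 73 on hand, pool $292.00 (≈ $4.0000 each)
After Purchase 1: 251 on hand, pool $470.00 (≈ $1.8725 each)
After Purchase 2: 620 on hand, pool $1,577.00 (≈ $2.5435 each)
After Purchase 3: 992 on hand, pool $2,321.00 (≈ $2.3397 each)
Sale 1, sell 518: 518/992 × $2,321.00 → $1,211.97
After Purchase 4: 677 on hand, pool $1,312.03 (≈ $1.9380 each)
Sale 2, sell 285: 285/677 × $1,312.03 → $552.33
After Purchase 5: 453 on hand, pool $1,125.70 (≈ $2.4850 each)
Total COGS = $1,211.97 + $552.33 = $1,764.30
Ending inventory (cost pool remaining) = $1,125.70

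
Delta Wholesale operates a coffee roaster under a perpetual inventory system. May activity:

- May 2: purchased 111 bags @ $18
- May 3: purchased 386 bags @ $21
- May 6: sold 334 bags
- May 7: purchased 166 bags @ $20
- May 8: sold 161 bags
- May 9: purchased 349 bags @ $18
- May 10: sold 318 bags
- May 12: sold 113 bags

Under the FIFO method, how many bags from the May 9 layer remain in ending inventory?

May 6, 334 sold [FIFO — oldest first]: 111 @ $18 + 223 @ $21 = $6,681
May 8, 161 sold [FIFO — oldest first]: 161 @ $21 = $3,381
May 10, 318 sold [FIFO — oldest first]: 2 @ $21 + 166 @ $20 + 150 @ $18 = $6,062
May 12, 113 sold [FIFO — oldest first]: 113 @ $18 = $2,034
Total COGS = $6,681 + $3,381 + $6,062 + $2,034 = $18,158
Ending inventory: 86 @ $18 = $1,548
Check: goods available $19,706 = COGS $18,158 + ending $1,548

86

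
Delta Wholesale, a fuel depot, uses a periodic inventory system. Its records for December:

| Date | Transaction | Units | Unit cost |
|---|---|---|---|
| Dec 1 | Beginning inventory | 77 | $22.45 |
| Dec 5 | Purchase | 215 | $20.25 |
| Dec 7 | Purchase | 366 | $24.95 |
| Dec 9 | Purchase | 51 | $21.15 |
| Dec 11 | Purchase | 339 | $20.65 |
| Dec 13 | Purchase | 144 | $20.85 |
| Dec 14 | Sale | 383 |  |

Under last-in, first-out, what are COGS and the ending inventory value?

COGS = $7,937.75; ending inventory = $18,357.75

Dec 14, 383 sold [LIFO — newest first]: 144 @ $20.85 + 239 @ $20.65 = $7,937.75
Ending inventory: 77 @ $22.45 + 215 @ $20.25 + 366 @ $24.95 + 51 @ $21.15 + 100 @ $20.65 = $18,357.75
Check: goods available $26,295.50 = COGS $7,937.75 + ending $18,357.75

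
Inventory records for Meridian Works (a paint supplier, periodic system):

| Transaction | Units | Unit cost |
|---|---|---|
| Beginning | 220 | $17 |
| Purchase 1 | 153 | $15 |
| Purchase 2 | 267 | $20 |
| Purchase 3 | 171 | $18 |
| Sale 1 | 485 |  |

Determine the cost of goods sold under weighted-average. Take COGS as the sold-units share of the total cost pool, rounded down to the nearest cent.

COGS = $8,643.28

Sale 1, sell 485: 485/811 × $14,453.00 → $8,643.28
Ending inventory (cost pool remaining) = $5,809.72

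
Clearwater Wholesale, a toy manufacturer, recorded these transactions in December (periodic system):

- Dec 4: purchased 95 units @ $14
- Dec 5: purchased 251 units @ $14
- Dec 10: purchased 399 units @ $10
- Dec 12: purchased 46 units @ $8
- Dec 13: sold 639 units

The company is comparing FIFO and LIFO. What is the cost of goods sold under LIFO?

FIFO COGS: 95 @ $14 + 251 @ $14 + 293 @ $10 = $7,774
LIFO COGS: 46 @ $8 + 399 @ $10 + 194 @ $14 = $7,074

COGS = $7,074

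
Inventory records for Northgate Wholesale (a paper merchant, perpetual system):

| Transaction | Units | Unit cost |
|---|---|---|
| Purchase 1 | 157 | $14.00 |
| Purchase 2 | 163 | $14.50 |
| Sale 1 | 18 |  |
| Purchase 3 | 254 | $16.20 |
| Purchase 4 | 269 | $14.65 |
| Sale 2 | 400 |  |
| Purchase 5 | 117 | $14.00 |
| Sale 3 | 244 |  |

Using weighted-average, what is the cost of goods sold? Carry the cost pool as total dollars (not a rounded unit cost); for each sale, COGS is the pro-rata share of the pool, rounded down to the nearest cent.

After Purchase 1: 157 on hand, pool $2,198.00 (≈ $14.0000 each)
After Purchase 2: 320 on hand, pool $4,561.50 (≈ $14.2547 each)
Sale 1, sell 18: 18/320 × $4,561.50 → $256.58
After Purchase 3: 556 on hand, pool $8,419.72 (≈ $15.1434 each)
After Purchase 4: 825 on hand, pool $12,360.57 (≈ $14.9825 each)
Sale 2, sell 400: 400/825 × $12,360.57 → $5,993.00
After Purchase 5: 542 on hand, pool $8,005.57 (≈ $14.7704 each)
Sale 3, sell 244: 244/542 × $8,005.57 → $3,603.98
Total COGS = $256.58 + $5,993.00 + $3,603.98 = $9,853.56
Ending inventory (cost pool remaining) = $4,401.59

COGS = $9,853.56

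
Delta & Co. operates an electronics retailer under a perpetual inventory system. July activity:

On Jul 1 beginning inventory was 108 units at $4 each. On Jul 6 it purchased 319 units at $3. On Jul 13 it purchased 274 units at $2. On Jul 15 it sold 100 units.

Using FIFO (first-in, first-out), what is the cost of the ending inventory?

Ending inventory = $1,537

Jul 15, 100 sold [FIFO — oldest first]: 100 @ $4 = $400
Ending inventory: 8 @ $4 + 319 @ $3 + 274 @ $2 = $1,537
Check: goods available $1,937 = COGS $400 + ending $1,537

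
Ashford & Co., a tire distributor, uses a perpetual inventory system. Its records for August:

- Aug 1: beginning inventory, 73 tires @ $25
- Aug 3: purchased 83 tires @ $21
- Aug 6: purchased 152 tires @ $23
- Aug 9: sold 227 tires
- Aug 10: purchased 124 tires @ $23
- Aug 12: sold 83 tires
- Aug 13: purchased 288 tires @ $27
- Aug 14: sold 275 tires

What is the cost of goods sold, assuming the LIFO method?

COGS = $14,405

Aug 9, 227 sold [LIFO — newest first]: 152 @ $23 + 75 @ $21 = $5,071
Aug 12, 83 sold [LIFO — newest first]: 83 @ $23 = $1,909
Aug 14, 275 sold [LIFO — newest first]: 275 @ $27 = $7,425
Total COGS = $5,071 + $1,909 + $7,425 = $14,405
Ending inventory: 73 @ $25 + 8 @ $21 + 41 @ $23 + 13 @ $27 = $3,287
Check: goods available $17,692 = COGS $14,405 + ending $3,287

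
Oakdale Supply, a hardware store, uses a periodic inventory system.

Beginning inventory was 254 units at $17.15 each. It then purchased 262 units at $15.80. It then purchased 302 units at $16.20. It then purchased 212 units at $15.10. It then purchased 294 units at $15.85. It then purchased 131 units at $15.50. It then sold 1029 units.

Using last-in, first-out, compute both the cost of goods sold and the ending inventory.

COGS = $16,206.00; ending inventory = $7,073.70

Sale 1 (1029) [LIFO — newest first]: 131 @ $15.50 + 294 @ $15.85 + 212 @ $15.10 + 302 @ $16.20 + 90 @ $15.80 = $16,206.00
Ending inventory: 254 @ $17.15 + 172 @ $15.80 = $7,073.70
Check: goods available $23,279.70 = COGS $16,206.00 + ending $7,073.70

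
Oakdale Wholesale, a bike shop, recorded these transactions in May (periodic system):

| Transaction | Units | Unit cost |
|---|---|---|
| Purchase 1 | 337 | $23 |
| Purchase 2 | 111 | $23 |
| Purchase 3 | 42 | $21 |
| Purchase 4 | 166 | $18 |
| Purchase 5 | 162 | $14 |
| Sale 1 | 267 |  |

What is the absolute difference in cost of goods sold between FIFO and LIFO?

$1,983

FIFO COGS: 267 @ $23 = $6,141
LIFO COGS: 162 @ $14 + 105 @ $18 = $4,158
Difference = |$6,141 − $4,158| = $1,983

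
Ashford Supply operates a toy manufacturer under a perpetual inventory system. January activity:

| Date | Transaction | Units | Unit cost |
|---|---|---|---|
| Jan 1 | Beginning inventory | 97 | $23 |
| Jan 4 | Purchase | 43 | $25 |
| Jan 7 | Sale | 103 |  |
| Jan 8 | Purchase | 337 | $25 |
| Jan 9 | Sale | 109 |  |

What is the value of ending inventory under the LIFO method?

Jan 7, 103 sold [LIFO — newest first]: 43 @ $25 + 60 @ $23 = $2,455
Jan 9, 109 sold [LIFO — newest first]: 109 @ $25 = $2,725
Total COGS = $2,455 + $2,725 = $5,180
Ending inventory: 37 @ $23 + 228 @ $25 = $6,551

Ending inventory = $6,551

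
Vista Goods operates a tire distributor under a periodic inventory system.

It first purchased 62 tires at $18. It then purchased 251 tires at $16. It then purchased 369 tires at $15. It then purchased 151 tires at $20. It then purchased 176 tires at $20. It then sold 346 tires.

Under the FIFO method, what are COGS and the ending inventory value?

COGS = $5,627; ending inventory = $11,580

Sale 1 (346) [FIFO — oldest first]: 62 @ $18 + 251 @ $16 + 33 @ $15 = $5,627
Ending inventory: 336 @ $15 + 151 @ $20 + 176 @ $20 = $11,580
Check: goods available $17,207 = COGS $5,627 + ending $11,580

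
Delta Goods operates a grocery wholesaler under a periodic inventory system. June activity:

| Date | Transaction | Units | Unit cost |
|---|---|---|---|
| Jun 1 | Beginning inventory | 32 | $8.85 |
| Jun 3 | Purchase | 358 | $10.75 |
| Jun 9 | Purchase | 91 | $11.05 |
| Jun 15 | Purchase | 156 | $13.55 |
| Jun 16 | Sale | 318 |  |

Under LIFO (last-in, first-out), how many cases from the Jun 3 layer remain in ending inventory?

287

Jun 16, 318 sold [LIFO — newest first]: 156 @ $13.55 + 91 @ $11.05 + 71 @ $10.75 = $3,882.60
Ending inventory: 32 @ $8.85 + 287 @ $10.75 = $3,368.45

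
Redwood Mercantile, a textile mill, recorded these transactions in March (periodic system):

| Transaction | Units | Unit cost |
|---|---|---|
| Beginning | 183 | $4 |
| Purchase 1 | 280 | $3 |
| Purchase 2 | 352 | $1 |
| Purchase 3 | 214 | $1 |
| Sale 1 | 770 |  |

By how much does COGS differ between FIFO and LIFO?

FIFO COGS: 183 @ $4 + 280 @ $3 + 307 @ $1 = $1,879
LIFO COGS: 214 @ $1 + 352 @ $1 + 204 @ $3 = $1,178
Difference = |$1,879 − $1,178| = $701

$701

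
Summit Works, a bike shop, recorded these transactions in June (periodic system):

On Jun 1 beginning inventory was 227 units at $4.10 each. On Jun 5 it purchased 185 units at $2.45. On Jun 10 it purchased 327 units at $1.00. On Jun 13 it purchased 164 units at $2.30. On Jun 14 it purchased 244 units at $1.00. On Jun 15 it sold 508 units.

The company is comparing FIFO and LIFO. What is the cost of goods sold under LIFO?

FIFO COGS: 227 @ $4.10 + 185 @ $2.45 + 96 @ $1.00 = $1,479.95
LIFO COGS: 244 @ $1.00 + 164 @ $2.30 + 100 @ $1.00 = $721.20

COGS = $721.20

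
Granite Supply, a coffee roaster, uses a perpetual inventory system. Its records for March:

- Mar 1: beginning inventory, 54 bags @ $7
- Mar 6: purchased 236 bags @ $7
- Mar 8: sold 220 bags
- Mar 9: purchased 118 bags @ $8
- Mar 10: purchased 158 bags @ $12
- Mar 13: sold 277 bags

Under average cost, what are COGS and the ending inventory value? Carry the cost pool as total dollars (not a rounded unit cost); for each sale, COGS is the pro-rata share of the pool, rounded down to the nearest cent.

After Mar 1: 54 on hand, pool $378.00 (≈ $7.0000 each)
After Mar 6: 290 on hand, pool $2,030.00 (≈ $7.0000 each)
Mar 8, sell 220: 220/290 × $2,030.00 → $1,540.00
After Mar 9: 188 on hand, pool $1,434.00 (≈ $7.6277 each)
After Mar 10: 346 on hand, pool $3,330.00 (≈ $9.6243 each)
Mar 13, sell 277: 277/346 × $3,330.00 → $2,665.92
Total COGS = $1,540.00 + $2,665.92 = $4,205.92
Ending inventory (cost pool remaining) = $664.08

COGS = $4,205.92; ending inventory = $664.08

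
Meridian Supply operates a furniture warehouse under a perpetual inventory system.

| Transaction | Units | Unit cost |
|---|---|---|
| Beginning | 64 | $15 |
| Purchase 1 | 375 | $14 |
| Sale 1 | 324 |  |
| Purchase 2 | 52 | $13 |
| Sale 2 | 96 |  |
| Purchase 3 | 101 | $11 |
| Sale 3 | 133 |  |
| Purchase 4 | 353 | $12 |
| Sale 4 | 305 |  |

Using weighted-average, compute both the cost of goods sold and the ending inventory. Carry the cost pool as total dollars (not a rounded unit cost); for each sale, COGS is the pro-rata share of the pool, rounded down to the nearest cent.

After Beginning: 64 on hand, pool $960.00 (≈ $15.0000 each)
After Purchase 1: 439 on hand, pool $6,210.00 (≈ $14.1458 each)
Sale 1, sell 324: 324/439 × $6,210.00 → $4,583.23
After Purchase 2: 167 on hand, pool $2,302.77 (≈ $13.7890 each)
Sale 2, sell 96: 96/167 × $2,302.77 → $1,323.74
After Purchase 3: 172 on hand, pool $2,090.03 (≈ $12.1513 each)
Sale 3, sell 133: 133/172 × $2,090.03 → $1,616.12
After Purchase 4: 392 on hand, pool $4,709.91 (≈ $12.0151 each)
Sale 4, sell 305: 305/392 × $4,709.91 → $3,664.59
Total COGS = $4,583.23 + $1,323.74 + $1,616.12 + $3,664.59 = $11,187.68
Ending inventory (cost pool remaining) = $1,045.32

COGS = $11,187.68; ending inventory = $1,045.32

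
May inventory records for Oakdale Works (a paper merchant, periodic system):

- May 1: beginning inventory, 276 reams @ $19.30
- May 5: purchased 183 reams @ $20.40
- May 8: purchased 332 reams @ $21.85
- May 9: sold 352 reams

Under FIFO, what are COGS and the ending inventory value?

May 9, 352 sold [FIFO — oldest first]: 276 @ $19.30 + 76 @ $20.40 = $6,877.20
Ending inventory: 107 @ $20.40 + 332 @ $21.85 = $9,437.00
Check: goods available $16,314.20 = COGS $6,877.20 + ending $9,437.00

COGS = $6,877.20; ending inventory = $9,437.00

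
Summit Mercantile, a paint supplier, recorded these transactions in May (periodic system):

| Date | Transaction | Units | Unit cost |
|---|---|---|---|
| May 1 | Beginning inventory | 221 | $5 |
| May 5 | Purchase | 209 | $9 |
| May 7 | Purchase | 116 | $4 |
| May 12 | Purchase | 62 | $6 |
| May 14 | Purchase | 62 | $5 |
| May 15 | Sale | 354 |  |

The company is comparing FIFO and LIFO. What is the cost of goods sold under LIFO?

COGS = $2,172

FIFO COGS: 221 @ $5 + 133 @ $9 = $2,302
LIFO COGS: 62 @ $5 + 62 @ $6 + 116 @ $4 + 114 @ $9 = $2,172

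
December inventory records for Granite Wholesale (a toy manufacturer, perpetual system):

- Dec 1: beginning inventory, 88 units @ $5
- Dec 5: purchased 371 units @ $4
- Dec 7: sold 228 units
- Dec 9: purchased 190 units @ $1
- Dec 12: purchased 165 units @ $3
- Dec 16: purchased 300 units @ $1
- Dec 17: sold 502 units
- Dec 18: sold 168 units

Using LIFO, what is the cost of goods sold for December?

Dec 7, 228 sold [LIFO — newest first]: 228 @ $4 = $912
Dec 17, 502 sold [LIFO — newest first]: 300 @ $1 + 165 @ $3 + 37 @ $1 = $832
Dec 18, 168 sold [LIFO — newest first]: 153 @ $1 + 15 @ $4 = $213
Total COGS = $912 + $832 + $213 = $1,957
Ending inventory: 88 @ $5 + 128 @ $4 = $952

COGS = $1,957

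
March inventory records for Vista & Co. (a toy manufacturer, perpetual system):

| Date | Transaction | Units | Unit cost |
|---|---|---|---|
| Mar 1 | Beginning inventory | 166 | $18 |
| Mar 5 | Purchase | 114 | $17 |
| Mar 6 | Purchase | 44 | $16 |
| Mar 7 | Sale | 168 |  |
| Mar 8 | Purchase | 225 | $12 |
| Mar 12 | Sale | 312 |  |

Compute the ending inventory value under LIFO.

Ending inventory = $1,242

Mar 7, 168 sold [LIFO — newest first]: 44 @ $16 + 114 @ $17 + 10 @ $18 = $2,822
Mar 12, 312 sold [LIFO — newest first]: 225 @ $12 + 87 @ $18 = $4,266
Total COGS = $2,822 + $4,266 = $7,088
Ending inventory: 69 @ $18 = $1,242
Check: goods available $8,330 = COGS $7,088 + ending $1,242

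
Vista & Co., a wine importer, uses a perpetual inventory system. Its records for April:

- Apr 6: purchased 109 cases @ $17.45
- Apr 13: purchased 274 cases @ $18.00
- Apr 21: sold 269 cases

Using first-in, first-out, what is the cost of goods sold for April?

COGS = $4,782.05

Apr 21, 269 sold [FIFO — oldest first]: 109 @ $17.45 + 160 @ $18.00 = $4,782.05
Ending inventory: 114 @ $18.00 = $2,052.00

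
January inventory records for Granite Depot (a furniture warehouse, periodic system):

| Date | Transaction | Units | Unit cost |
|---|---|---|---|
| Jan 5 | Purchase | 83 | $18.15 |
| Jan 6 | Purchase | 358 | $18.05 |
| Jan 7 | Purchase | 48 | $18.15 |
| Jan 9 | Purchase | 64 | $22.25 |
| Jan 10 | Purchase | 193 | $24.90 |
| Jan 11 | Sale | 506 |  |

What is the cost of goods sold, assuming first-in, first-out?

COGS = $9,217.80

Jan 11, 506 sold [FIFO — oldest first]: 83 @ $18.15 + 358 @ $18.05 + 48 @ $18.15 + 17 @ $22.25 = $9,217.80
Ending inventory: 47 @ $22.25 + 193 @ $24.90 = $5,851.45
Check: goods available $15,069.25 = COGS $9,217.80 + ending $5,851.45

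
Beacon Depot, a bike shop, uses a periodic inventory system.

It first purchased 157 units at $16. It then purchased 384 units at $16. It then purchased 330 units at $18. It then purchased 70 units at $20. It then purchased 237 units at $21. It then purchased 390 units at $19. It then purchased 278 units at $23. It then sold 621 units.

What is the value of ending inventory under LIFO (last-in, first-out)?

Ending inventory = $21,866

Sale 1 (621) [LIFO — newest first]: 278 @ $23 + 343 @ $19 = $12,911
Ending inventory: 157 @ $16 + 384 @ $16 + 330 @ $18 + 70 @ $20 + 237 @ $21 + 47 @ $19 = $21,866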